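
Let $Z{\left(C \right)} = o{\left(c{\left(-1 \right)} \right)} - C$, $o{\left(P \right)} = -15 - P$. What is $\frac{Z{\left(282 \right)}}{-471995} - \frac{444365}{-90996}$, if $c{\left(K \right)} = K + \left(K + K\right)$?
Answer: $\frac{209764810999}{42949657020} \approx 4.884$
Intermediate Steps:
$c{\left(K \right)} = 3 K$ ($c{\left(K \right)} = K + 2 K = 3 K$)
$Z{\left(C \right)} = -12 - C$ ($Z{\left(C \right)} = \left(-15 - 3 \left(-1\right)\right) - C = \left(-15 - -3\right) - C = \left(-15 + 3\right) - C = -12 - C$)
$\frac{Z{\left(282 \right)}}{-471995} - \frac{444365}{-90996} = \frac{-12 - 282}{-471995} - \frac{444365}{-90996} = \left(-12 - 282\right) \left(- \frac{1}{471995}\right) - - \frac{444365}{90996} = \left(-294\right) \left(- \frac{1}{471995}\right) + \frac{444365}{90996} = \frac{294}{471995} + \frac{444365}{90996} = \frac{209764810999}{42949657020}$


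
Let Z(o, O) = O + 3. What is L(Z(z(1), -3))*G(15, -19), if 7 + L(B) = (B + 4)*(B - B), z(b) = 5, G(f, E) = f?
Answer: -105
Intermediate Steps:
Z(o, O) = 3 + O
L(B) = -7 (L(B) = -7 + (B + 4)*(B - B) = -7 + (4 + B)*0 = -7 + 0 = -7)
L(Z(z(1), -3))*G(15, -19) = -7*15 = -105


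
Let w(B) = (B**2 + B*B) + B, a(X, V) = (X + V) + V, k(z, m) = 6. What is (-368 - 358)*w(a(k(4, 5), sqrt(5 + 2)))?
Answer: -97284 - 36300*sqrt(7) ≈ -1.9332e+5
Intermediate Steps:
a(X, V) = X + 2*V (a(X, V) = (V + X) + V = X + 2*V)
w(B) = B + 2*B**2 (w(B) = (B**2 + B**2) + B = 2*B**2 + B = B + 2*B**2)
(-368 - 358)*w(a(k(4, 5), sqrt(5 + 2))) = (-368 - 358)*((6 + 2*sqrt(5 + 2))*(1 + 2*(6 + 2*sqrt(5 + 2)))) = -726*(6 + 2*sqrt(7))*(1 + 2*(6 + 2*sqrt(7))) = -726*(6 + 2*sqrt(7))*(1 + (12 + 4*sqrt(7))) = -726*(6 + 2*sqrt(7))*(13 + 4*sqrt(7))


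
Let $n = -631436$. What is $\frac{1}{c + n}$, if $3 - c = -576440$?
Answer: $- \frac{1}{54993} \approx -1.8184 \cdot 10^{-5}$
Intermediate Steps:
$c = 576443$ ($c = 3 - -576440 = 3 + 576440 = 576443$)
$\frac{1}{c + n} = \frac{1}{576443 - 631436} = \frac{1}{-54993} = - \frac{1}{54993}$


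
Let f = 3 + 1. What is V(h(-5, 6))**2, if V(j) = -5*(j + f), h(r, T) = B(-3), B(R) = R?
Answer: 25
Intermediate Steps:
f = 4
h(r, T) = -3
V(j) = -20 - 5*j (V(j) = -5*(j + 4) = -5*(4 + j) = -20 - 5*j)
V(h(-5, 6))**2 = (-20 - 5*(-3))**2 = (-20 + 15)**2 = (-5)**2 = 25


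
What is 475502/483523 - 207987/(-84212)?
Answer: 140609472625/40718438876 ≈ 3.4532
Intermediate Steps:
475502/483523 - 207987/(-84212) = 475502*(1/483523) - 207987*(-1/84212) = 475502/483523 + 207987/84212 = 140609472625/40718438876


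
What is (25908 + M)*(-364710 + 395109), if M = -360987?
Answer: -10186066521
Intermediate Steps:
(25908 + M)*(-364710 + 395109) = (25908 - 360987)*(-364710 + 395109) = -335079*30399 = -10186066521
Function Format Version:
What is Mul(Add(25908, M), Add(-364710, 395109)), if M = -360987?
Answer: -10186066521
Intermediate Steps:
Mul(Add(25908, M), Add(-364710, 395109)) = Mul(Add(25908, -360987), Add(-364710, 395109)) = Mul(-335079, 30399) = -10186066521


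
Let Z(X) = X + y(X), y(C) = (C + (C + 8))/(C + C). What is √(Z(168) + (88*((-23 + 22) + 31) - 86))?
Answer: √4803414/42 ≈ 52.183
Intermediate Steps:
y(C) = (8 + 2*C)/(2*C) (y(C) = (C + (8 + C))/((2*C)) = (8 + 2*C)*(1/(2*C)) = (8 + 2*C)/(2*C))
Z(X) = X + (4 + X)/X
√(Z(168) + (88*((-23 + 22) + 31) - 86)) = √((1 + 168 + 4/168) + (88*((-23 + 22) + 31) - 86)) = √((1 + 168 + 4*(1/168)) + (88*(-1 + 31) - 86)) = √((1 + 168 + 1/42) + (88*30 - 86)) = √(7099/42 + (2640 - 86)) = √(7099/42 + 2554) = √(114367/42) = √4803414/42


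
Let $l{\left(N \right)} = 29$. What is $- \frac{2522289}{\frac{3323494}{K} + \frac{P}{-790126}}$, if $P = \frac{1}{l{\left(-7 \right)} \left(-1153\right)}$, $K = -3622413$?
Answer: $\frac{716286171709524459582}{260548547466695} \approx 2.7491 \cdot 10^{6}$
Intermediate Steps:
$P = - \frac{1}{33437}$ ($P = \frac{1}{29 \left(-1153\right)} = \frac{1}{-33437} = - \frac{1}{33437} \approx -2.9907 \cdot 10^{-5}$)
$- \frac{2522289}{\frac{3323494}{K} + \frac{P}{-790126}} = - \frac{2522289}{\frac{3323494}{-3622413} - \frac{1}{33437 \left(-790126\right)}} = - \frac{2522289}{3323494 \left(- \frac{1}{3622413}\right) - - \frac{1}{26419443062}} = - \frac{2522289}{- \frac{9862}{10749} + \frac{1}{26419443062}} = - \frac{2522289}{- \frac{260548547466695}{283982593473438}} = \left(-2522289\right) \left(- \frac{283982593473438}{260548547466695}\right) = \frac{716286171709524459582}{260548547466695}$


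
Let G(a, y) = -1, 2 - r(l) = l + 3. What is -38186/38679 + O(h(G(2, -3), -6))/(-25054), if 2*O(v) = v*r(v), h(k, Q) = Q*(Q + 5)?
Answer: -955899785/969063666 ≈ -0.98642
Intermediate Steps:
r(l) = -1 - l (r(l) = 2 - (l + 3) = 2 - (3 + l) = 2 + (-3 - l) = -1 - l)
h(k, Q) = Q*(5 + Q)
O(v) = v*(-1 - v)/2 (O(v) = (v*(-1 - v))/2 = v*(-1 - v)/2)
-38186/38679 + O(h(G(2, -3), -6))/(-25054) = -38186/38679 - (-6*(5 - 6))*(1 - 6*(5 - 6))/2/(-25054) = -38186*1/38679 - (-6*(-1))*(1 - 6*(-1))/2*(-1/25054) = -38186/38679 - ½*6*(1 + 6)*(-1/25054) = -38186/38679 - ½*6*7*(-1/25054) = -38186/38679 - 21*(-1/25054) = -38186/38679 + 21/25054 = -955899785/969063666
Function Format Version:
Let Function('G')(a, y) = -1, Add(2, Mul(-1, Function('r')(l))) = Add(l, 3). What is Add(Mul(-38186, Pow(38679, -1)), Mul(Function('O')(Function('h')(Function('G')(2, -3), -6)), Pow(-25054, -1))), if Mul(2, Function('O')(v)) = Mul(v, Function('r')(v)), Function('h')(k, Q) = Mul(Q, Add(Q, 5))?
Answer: Rational(-955899785, 969063666) ≈ -0.98642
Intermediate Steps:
Function('r')(l) = Add(-1, Mul(-1, l)) (Function('r')(l) = Add(2, Mul(-1, Add(l, 3))) = Add(2, Mul(-1, Add(3, l))) = Add(2, Add(-3, Mul(-1, l))) = Add(-1, Mul(-1, l)))
Function('h')(k, Q) = Mul(Q, Add(5, Q))
Function('O')(v) = Mul(Rational(1, 2), v, Add(-1, Mul(-1, v))) (Function('O')(v) = Mul(Rational(1, 2), Mul(v, Add(-1, Mul(-1, v)))) = Mul(Rational(1, 2), v, Add(-1, Mul(-1, v))))
Add(Mul(-38186, Pow(38679, -1)), Mul(Function('O')(Function('h')(Function('G')(2, -3), -6)), Pow(-25054, -1))) = Add(Mul(-38186, Pow(38679, -1)), Mul(Mul(Rational(-1, 2), Mul(-6, Add(5, -6)), Add(1, Mul(-6, Add(5, -6)))), Pow(-25054, -1))) = Add(Mul(-38186, Rational(1, 38679)), Mul(Mul(Rational(-1, 2), Mul(-6, -1), Add(1, Mul(-6, -1))), Rational(-1, 25054))) = Add(Rational(-38186, 38679), Mul(Mul(Rational(-1, 2), 6, Add(1, 6)), Rational(-1, 25054))) = Add(Rational(-38186, 38679), Mul(Mul(Rational(-1, 2), 6, 7), Rational(-1, 25054))) = Add(Rational(-38186, 38679), Mul(-21, Rational(-1, 25054))) = Add(Rational(-38186, 38679), Rational(21, 25054)) = Rational(-955899785, 969063666)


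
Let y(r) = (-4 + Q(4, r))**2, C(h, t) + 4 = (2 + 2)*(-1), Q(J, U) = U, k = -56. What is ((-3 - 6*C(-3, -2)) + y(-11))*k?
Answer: -15120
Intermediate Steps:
C(h, t) = -8 (C(h, t) = -4 + (2 + 2)*(-1) = -4 + 4*(-1) = -4 - 4 = -8)
y(r) = (-4 + r)**2
((-3 - 6*C(-3, -2)) + y(-11))*k = ((-3 - 6*(-8)) + (-4 - 11)**2)*(-56) = ((-3 + 48) + (-15)**2)*(-56) = (45 + 225)*(-56) = 270*(-56) = -15120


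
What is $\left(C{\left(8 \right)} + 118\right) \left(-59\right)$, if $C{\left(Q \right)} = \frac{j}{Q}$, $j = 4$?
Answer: $- \frac{13983}{2} \approx -6991.5$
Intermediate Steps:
$C{\left(Q \right)} = \frac{4}{Q}$
$\left(C{\left(8 \right)} + 118\right) \left(-59\right) = \left(\frac{4}{8} + 118\right) \left(-59\right) = \left(4 \cdot \frac{1}{8} + 118\right) \left(-59\right) = \left(\frac{1}{2} + 118\right) \left(-59\right) = \frac{237}{2} \left(-59\right) = - \frac{13983}{2}$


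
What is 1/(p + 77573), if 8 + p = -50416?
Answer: 1/27149 ≈ 3.6834e-5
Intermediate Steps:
p = -50424 (p = -8 - 50416 = -50424)
1/(p + 77573) = 1/(-50424 + 77573) = 1/27149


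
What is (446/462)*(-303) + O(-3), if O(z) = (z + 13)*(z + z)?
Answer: -27143/77 ≈ -352.51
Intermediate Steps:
O(z) = 2*z*(13 + z) (O(z) = (13 + z)*(2*z) = 2*z*(13 + z))
(446/462)*(-303) + O(-3) = (446/462)*(-303) + 2*(-3)*(13 - 3) = (446*(1/462))*(-303) + 2*(-3)*10 = (223/231)*(-303) - 60 = -22523/77 - 60 = -27143/77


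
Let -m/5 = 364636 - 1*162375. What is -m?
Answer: 1011305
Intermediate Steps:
m = -1011305 (m = -5*(364636 - 1*162375) = -5*(364636 - 162375) = -5*202261 = -1011305)
-m = -1*(-1011305) = 1011305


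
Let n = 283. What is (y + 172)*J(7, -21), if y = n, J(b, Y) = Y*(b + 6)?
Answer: -124215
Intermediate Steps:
J(b, Y) = Y*(6 + b)
y = 283
(y + 172)*J(7, -21) = (283 + 172)*(-21*(6 + 7)) = 455*(-21*13) = 455*(-273) = -124215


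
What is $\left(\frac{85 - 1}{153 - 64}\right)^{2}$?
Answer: $\frac{7056}{7921} \approx 0.8908$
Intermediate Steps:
$\left(\frac{85 - 1}{153 - 64}\right)^{2} = \left(\frac{84}{89}\right)^{2} = \frac{7056}{7921}$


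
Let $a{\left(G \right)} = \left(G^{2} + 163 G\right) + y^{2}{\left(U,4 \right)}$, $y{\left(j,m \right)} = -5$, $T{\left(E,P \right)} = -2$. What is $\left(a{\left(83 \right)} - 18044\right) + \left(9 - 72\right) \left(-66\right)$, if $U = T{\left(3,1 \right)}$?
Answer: $6557$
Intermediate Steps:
$U = -2$
$a{\left(G \right)} = 25 + G^{2} + 163 G$ ($a{\left(G \right)} = \left(G^{2} + 163 G\right) + \left(-5\right)^{2} = \left(G^{2} + 163 G\right) + 25 = 25 + G^{2} + 163 G$)
$\left(a{\left(83 \right)} - 18044\right) + \left(9 - 72\right) \left(-66\right) = \left(\left(25 + 83^{2} + 163 \cdot 83\right) - 18044\right) + \left(9 - 72\right) \left(-66\right) = \left(\left(25 + 6889 + 13529\right) - 18044\right) - -4158 = \left(20443 - 18044\right) + 4158 = 2399 + 4158 = 6557$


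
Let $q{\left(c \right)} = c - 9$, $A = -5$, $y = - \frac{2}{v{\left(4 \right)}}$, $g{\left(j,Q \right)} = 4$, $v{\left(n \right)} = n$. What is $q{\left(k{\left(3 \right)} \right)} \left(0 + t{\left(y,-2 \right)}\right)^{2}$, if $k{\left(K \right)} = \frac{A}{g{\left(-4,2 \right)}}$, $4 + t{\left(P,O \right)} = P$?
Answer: $- \frac{3321}{16} \approx -207.56$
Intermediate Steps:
$y = - \frac{1}{2}$ ($y = - \frac{2}{4} = \left(-2\right) \frac{1}{4} = - \frac{1}{2} \approx -0.5$)
$t{\left(P,O \right)} = -4 + P$
$k{\left(K \right)} = - \frac{5}{4}$
$q{\left(c \right)} = -9 + c$
$q{\left(k{\left(3 \right)} \right)} \left(0 + t{\left(y,-2 \right)}\right)^{2} = \left(-9 - \frac{5}{4}\right) \left(0 - \frac{9}{2}\right)^{2} = - \frac{41 \left(0 - \frac{9}{2}\right)^{2}}{4} = - \frac{41 \left(- \frac{9}{2}\right)^{2}}{4} = \left(- \frac{41}{4}\right) \frac{81}{4} = - \frac{3321}{16}$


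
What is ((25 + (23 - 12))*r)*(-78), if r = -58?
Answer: 162864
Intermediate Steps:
((25 + (23 - 12))*r)*(-78) = ((25 + (23 - 12))*(-58))*(-78) = ((25 + 11)*(-58))*(-78) = (36*(-58))*(-78) = -2088*(-78) = 162864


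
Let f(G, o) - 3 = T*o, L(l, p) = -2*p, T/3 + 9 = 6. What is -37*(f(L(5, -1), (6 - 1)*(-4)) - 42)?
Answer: -5217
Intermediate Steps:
T = -9 (T = -27 + 3*6 = -27 + 18 = -9)
f(G, o) = 3 - 9*o
-37*(f(L(5, -1), (6 - 1)*(-4)) - 42) = -37*((3 - 9*(6 - 1)*(-4)) - 42) = -37*((3 - 45*(-4)) - 42) = -37*((3 - 9*(-20)) - 42) = -37*((3 + 180) - 42) = -37*(183 - 42) = -37*141 = -5217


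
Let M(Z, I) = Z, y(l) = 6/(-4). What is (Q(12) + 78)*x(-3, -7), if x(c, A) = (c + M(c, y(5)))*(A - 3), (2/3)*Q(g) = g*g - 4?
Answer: 17280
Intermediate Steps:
y(l) = -3/2 (y(l) = 6*(-¼) = -3/2)
Q(g) = -6 + 3*g²/2 (Q(g) = 3*(g*g - 4)/2 = 3*(g² - 4)/2 = 3*(-4 + g²)/2 = -6 + 3*g²/2)
x(c, A) = 2*c*(-3 + A) (x(c, A) = (c + c)*(A - 3) = (2*c)*(-3 + A) = 2*c*(-3 + A))
(Q(12) + 78)*x(-3, -7) = ((-6 + (3/2)*12²) + 78)*(2*(-3)*(-3 - 7)) = ((-6 + (3/2)*144) + 78)*(2*(-3)*(-10)) = ((-6 + 216) + 78)*60 = (210 + 78)*60 = 288*60 = 17280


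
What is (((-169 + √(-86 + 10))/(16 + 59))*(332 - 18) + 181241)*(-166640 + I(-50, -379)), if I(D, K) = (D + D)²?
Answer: -424181401952/15 - 19673984*I*√19/15 ≈ -2.8279e+10 - 5.7171e+6*I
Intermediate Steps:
I(D, K) = 4*D² (I(D, K) = (2*D)² = 4*D²)
(((-169 + √(-86 + 10))/(16 + 59))*(332 - 18) + 181241)*(-166640 + I(-50, -379)) = (((-169 + √(-86 + 10))/(16 + 59))*(332 - 18) + 181241)*(-166640 + 4*(-50)²) = (((-169 + √(-76))/75)*314 + 181241)*(-166640 + 4*2500) = (((-169 + 2*I*√19)*(1/75))*314 + 181241)*(-166640 + 10000) = ((-169/75 + 2*I*√19/75)*314 + 181241)*(-156640) = ((-53066/75 + 628*I*√19/75) + 181241)*(-156640) = (13540009/75 + 628*I*√19/75)*(-156640) = -424181401952/15 - 19673984*I*√19/15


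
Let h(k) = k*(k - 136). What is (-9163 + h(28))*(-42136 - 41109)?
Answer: 1014506815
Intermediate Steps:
h(k) = k*(-136 + k)
(-9163 + h(28))*(-42136 - 41109) = (-9163 + 28*(-136 + 28))*(-42136 - 41109) = (-9163 + 28*(-108))*(-83245) = (-9163 - 3024)*(-83245) = -12187*(-83245) = 1014506815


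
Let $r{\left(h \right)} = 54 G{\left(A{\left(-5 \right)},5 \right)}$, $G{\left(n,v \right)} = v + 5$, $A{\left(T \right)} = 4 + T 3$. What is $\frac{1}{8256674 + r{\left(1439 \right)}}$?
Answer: $\frac{1}{8257214} \approx 1.2111 \cdot 10^{-7}$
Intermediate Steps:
$A{\left(T \right)} = 4 + 3 T$
$G{\left(n,v \right)} = 5 + v$
$r{\left(h \right)} = 540$ ($r{\left(h \right)} = 54 \left(5 + 5\right) = 54 \cdot 10 = 540$)
$\frac{1}{8256674 + r{\left(1439 \right)}} = \frac{1}{8256674 + 540} = \frac{1}{8257214}$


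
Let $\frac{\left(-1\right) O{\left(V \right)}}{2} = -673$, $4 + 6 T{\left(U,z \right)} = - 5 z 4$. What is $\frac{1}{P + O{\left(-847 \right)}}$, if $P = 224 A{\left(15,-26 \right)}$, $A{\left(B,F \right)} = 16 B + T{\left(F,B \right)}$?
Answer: $\frac{3}{131270} \approx 2.2854 \cdot 10^{-5}$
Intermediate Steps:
$T{\left(U,z \right)} = - \frac{2}{3} - \frac{10 z}{3}$ ($T{\left(U,z \right)} = - \frac{2}{3} + \frac{- 5 z 4}{6} = - \frac{2}{3} + \frac{\left(-20\right) z}{6} = - \frac{2}{3} - \frac{10 z}{3}$)
$A{\left(B,F \right)} = - \frac{2}{3} + \frac{38 B}{3}$ ($A{\left(B,F \right)} = 16 B - \left(\frac{2}{3} + \frac{10 B}{3}\right) = - \frac{2}{3} + \frac{38 B}{3}$)
$O{\left(V \right)} = 1346$ ($O{\left(V \right)} = \left(-2\right) \left(-673\right) = 1346$)
$P = \frac{127232}{3}$ ($P = 224 \left(- \frac{2}{3} + \frac{38}{3} \cdot 15\right) = 224 \left(- \frac{2}{3} + 190\right) = 224 \cdot \frac{568}{3} = \frac{127232}{3} \approx 42411.0$)
$\frac{1}{P + O{\left(-847 \right)}} = \frac{1}{\frac{127232}{3} + 1346} = \frac{1}{\frac{131270}{3}} = \frac{3}{131270}$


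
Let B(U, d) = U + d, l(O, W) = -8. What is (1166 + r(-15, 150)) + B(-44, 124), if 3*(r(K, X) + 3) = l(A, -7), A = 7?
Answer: 3721/3 ≈ 1240.3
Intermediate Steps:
r(K, X) = -17/3 (r(K, X) = -3 + (⅓)*(-8) = -3 - 8/3 = -17/3)
(1166 + r(-15, 150)) + B(-44, 124) = (1166 - 17/3) + (-44 + 124) = 3481/3 + 80 = 3721/3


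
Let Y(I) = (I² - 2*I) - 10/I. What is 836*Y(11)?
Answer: 82004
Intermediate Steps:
Y(I) = I² - 10/I - 2*I
836*Y(11) = 836*((-10 + 11²*(-2 + 11))/11) = 836*((-10 + 121*9)/11) = 836*((-10 + 1089)/11) = 836*((1/11)*1079) = 836*(1079/11) = 82004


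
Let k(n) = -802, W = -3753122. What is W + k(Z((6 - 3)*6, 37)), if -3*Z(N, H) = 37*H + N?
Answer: -3753924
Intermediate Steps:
Z(N, H) = -37*H/3 - N/3 (Z(N, H) = -(37*H + N)/3 = -(N + 37*H)/3 = -37*H/3 - N/3)
W + k(Z((6 - 3)*6, 37)) = -3753122 - 802 = -3753924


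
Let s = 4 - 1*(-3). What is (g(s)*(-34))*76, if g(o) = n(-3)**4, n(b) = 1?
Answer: -2584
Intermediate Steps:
s = 7 (s = 4 + 3 = 7)
g(o) = 1 (g(o) = 1**4 = 1)
(g(s)*(-34))*76 = (1*(-34))*76 = -34*76 = -2584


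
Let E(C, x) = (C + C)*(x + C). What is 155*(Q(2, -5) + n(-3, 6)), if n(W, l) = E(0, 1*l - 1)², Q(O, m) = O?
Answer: 310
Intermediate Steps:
E(C, x) = 2*C*(C + x) (E(C, x) = (2*C)*(C + x) = 2*C*(C + x))
n(W, l) = 0 (n(W, l) = (2*0*(0 + (1*l - 1)))² = (2*0*(0 + (l - 1)))² = (2*0*(0 + (-1 + l)))² = (2*0*(-1 + l))² = 0² = 0)
155*(Q(2, -5) + n(-3, 6)) = 155*(2 + 0) = 155*2 = 310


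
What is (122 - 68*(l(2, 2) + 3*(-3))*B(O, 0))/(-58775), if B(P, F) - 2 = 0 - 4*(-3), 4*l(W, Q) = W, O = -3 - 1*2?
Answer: -8214/58775 ≈ -0.13975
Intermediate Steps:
O = -5 (O = -3 - 2 = -5)
l(W, Q) = W/4
B(P, F) = 14 (B(P, F) = 2 + (0 - 4*(-3)) = 2 + (0 + 12) = 2 + 12 = 14)
(122 - 68*(l(2, 2) + 3*(-3))*B(O, 0))/(-58775) = (122 - 68*((1/4)*2 + 3*(-3))*14)/(-58775) = (122 - 68*(1/2 - 9)*14)*(-1/58775) = (122 - (-578)*14)*(-1/58775) = (122 - 68*(-119))*(-1/58775) = (122 + 8092)*(-1/58775) = 8214*(-1/58775) = -8214/58775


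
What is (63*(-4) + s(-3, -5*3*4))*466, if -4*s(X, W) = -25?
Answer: -229039/2 ≈ -1.1452e+5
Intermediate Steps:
s(X, W) = 25/4 (s(X, W) = -¼*(-25) = 25/4)
(63*(-4) + s(-3, -5*3*4))*466 = (63*(-4) + 25/4)*466 = (-252 + 25/4)*466 = -983/4*466 = -229039/2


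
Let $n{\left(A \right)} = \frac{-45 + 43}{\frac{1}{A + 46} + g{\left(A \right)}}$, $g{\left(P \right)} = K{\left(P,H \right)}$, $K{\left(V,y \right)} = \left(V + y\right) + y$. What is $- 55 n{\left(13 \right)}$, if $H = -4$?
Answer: $\frac{3245}{148} \approx 21.926$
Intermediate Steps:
$K{\left(V,y \right)} = V + 2 y$
$g{\left(P \right)} = -8 + P$ ($g{\left(P \right)} = P + 2 \left(-4\right) = P - 8 = -8 + P$)
$n{\left(A \right)} = - \frac{2}{-8 + A + \frac{1}{46 + A}}$ ($n{\left(A \right)} = \frac{-45 + 43}{\frac{1}{A + 46} + \left(-8 + A\right)} = - \frac{2}{\frac{1}{46 + A} + \left(-8 + A\right)} = - \frac{2}{-8 + A + \frac{1}{46 + A}}$)
$- 55 n{\left(13 \right)} = - 55 \frac{2 \left(-46 - 13\right)}{-367 + 13^{2} + 38 \cdot 13} = - 55 \frac{2 \left(-46 - 13\right)}{-367 + 169 + 494} = - 55 \cdot 2 \cdot \frac{1}{296} \left(-59\right) = \left(-55\right) \left(- \frac{59}{148}\right) = \frac{3245}{148}$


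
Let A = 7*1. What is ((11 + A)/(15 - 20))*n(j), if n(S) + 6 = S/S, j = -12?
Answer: 18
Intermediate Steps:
A = 7
n(S) = -5 (n(S) = -6 + S/S = -6 + 1 = -5)
((11 + A)/(15 - 20))*n(j) = ((11 + 7)/(15 - 20))*(-5) = (18/(-5))*(-5) = (18*(-⅕))*(-5) = -18/5*(-5) = 18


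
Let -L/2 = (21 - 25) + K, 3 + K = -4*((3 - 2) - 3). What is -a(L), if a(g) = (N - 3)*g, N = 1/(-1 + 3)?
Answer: -5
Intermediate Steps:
N = ½ (N = 1/2 = ½ ≈ 0.50000)
K = 5 (K = -3 - 4*((3 - 2) - 3) = -3 - 4*(1 - 3) = -3 - 4*(-2) = -3 + 8 = 5)
L = -2 (L = -2*((21 - 25) + 5) = -2*(-4 + 5) = -2*1 = -2)
a(g) = -5*g/2 (a(g) = (½ - 3)*g = -5*g/2)
-a(L) = -(-5)*(-2)/2 = -1*5 = -5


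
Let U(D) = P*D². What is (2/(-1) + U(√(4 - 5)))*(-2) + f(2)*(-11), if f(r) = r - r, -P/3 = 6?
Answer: -32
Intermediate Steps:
P = -18 (P = -3*6 = -18)
f(r) = 0
U(D) = -18*D²
(2/(-1) + U(√(4 - 5)))*(-2) + f(2)*(-11) = (2/(-1) - 18*(√(4 - 5))²)*(-2) + 0*(-11) = (2*(-1) - 18*(√(-1))²)*(-2) + 0 = (-2 - 18*I²)*(-2) + 0 = (-2 - 18*(-1))*(-2) + 0 = (-2 + 18)*(-2) + 0 = 16*(-2) + 0 = -32 + 0 = -32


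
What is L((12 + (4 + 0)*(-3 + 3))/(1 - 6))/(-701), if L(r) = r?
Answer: 12/3505 ≈ 0.0034237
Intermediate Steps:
L((12 + (4 + 0)*(-3 + 3))/(1 - 6))/(-701) = ((12 + (4 + 0)*(-3 + 3))/(1 - 6))/(-701) = ((12 + 4*0)/(-5))*(-1/701) = ((12 + 0)*(-⅕))*(-1/701) = (12*(-⅕))*(-1/701) = -12/5*(-1/701) = 12/3505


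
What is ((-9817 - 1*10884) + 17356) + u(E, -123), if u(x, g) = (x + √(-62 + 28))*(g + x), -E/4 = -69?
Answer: 38883 + 153*I*√34 ≈ 38883.0 + 892.14*I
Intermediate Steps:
E = 276 (E = -4*(-69) = 276)
u(x, g) = (g + x)*(x + I*√34) (u(x, g) = (x + √(-34))*(g + x) = (x + I*√34)*(g + x) = (g + x)*(x + I*√34))
((-9817 - 1*10884) + 17356) + u(E, -123) = ((-9817 - 1*10884) + 17356) + (276² - 123*276 + I*(-123)*√34 + I*276*√34) = ((-9817 - 10884) + 17356) + (76176 - 33948 - 123*I*√34 + 276*I*√34) = (-20701 + 17356) + (42228 + 153*I*√34) = -3345 + (42228 + 153*I*√34) = 38883 + 153*I*√34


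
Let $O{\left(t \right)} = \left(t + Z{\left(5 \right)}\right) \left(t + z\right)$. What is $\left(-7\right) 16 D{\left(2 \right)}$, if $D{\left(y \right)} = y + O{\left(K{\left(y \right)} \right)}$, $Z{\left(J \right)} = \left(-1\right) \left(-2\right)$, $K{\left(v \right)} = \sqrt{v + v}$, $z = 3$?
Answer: $-2464$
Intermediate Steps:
$K{\left(v \right)} = \sqrt{2} \sqrt{v}$ ($K{\left(v \right)} = \sqrt{2 v} = \sqrt{2} \sqrt{v}$)
$Z{\left(J \right)} = 2$
$O{\left(t \right)} = \left(2 + t\right) \left(3 + t\right)$ ($O{\left(t \right)} = \left(t + 2\right) \left(t + 3\right) = \left(2 + t\right) \left(3 + t\right)$)
$D{\left(y \right)} = 6 + 3 y + 5 \sqrt{2} \sqrt{y}$ ($D{\left(y \right)} = y + \left(6 + \left(\sqrt{2} \sqrt{y}\right)^{2} + 5 \sqrt{2} \sqrt{y}\right) = y + \left(6 + 2 y + 5 \sqrt{2} \sqrt{y}\right) = 6 + 3 y + 5 \sqrt{2} \sqrt{y}$)
$\left(-7\right) 16 D{\left(2 \right)} = \left(-7\right) 16 \left(6 + 3 \cdot 2 + 5 \sqrt{2} \sqrt{2}\right) = - 112 \left(6 + 6 + 10\right) = \left(-112\right) 22 = -2464$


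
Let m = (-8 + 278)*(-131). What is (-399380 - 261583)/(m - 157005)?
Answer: 220321/64125 ≈ 3.4358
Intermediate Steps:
m = -35370 (m = 270*(-131) = -35370)
(-399380 - 261583)/(m - 157005) = (-399380 - 261583)/(-35370 - 157005) = -660963/(-192375) = -660963*(-1/192375) = 220321/64125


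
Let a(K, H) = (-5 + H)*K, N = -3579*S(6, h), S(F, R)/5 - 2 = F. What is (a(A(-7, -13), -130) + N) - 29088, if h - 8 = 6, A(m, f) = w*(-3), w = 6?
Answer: -169818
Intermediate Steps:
A(m, f) = -18 (A(m, f) = 6*(-3) = -18)
h = 14 (h = 8 + 6 = 14)
S(F, R) = 10 + 5*F
N = -143160 (N = -3579*(10 + 5*6) = -3579*(10 + 30) = -3579*40 = -143160)
a(K, H) = K*(-5 + H)
(a(A(-7, -13), -130) + N) - 29088 = (-18*(-5 - 130) - 143160) - 29088 = (-18*(-135) - 143160) - 29088 = (2430 - 143160) - 29088 = -140730 - 29088 = -169818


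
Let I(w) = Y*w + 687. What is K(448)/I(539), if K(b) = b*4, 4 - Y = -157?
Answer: 896/43733 ≈ 0.020488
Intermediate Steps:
Y = 161 (Y = 4 - 1*(-157) = 4 + 157 = 161)
I(w) = 687 + 161*w (I(w) = 161*w + 687 = 687 + 161*w)
K(b) = 4*b
K(448)/I(539) = (4*448)/(687 + 161*539) = 1792/(687 + 86779) = 1792/87466 = 1792*(1/87466) = 896/43733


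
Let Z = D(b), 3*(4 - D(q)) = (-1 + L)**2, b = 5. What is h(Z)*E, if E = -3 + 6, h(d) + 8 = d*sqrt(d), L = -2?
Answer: -21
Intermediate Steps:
D(q) = 1 (D(q) = 4 - (-1 - 2)**2/3 = 4 - 1/3*(-3)**2 = 4 - 1/3*9 = 4 - 3 = 1)
Z = 1
h(d) = -8 + d**(3/2) (h(d) = -8 + d*sqrt(d) = -8 + d**(3/2))
E = 3
h(Z)*E = (-8 + 1**(3/2))*3 = (-8 + 1)*3 = -7*3 = -21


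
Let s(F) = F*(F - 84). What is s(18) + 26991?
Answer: 25803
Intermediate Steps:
s(F) = F*(-84 + F)
s(18) + 26991 = 18*(-84 + 18) + 26991 = 18*(-66) + 26991 = -1188 + 26991 = 25803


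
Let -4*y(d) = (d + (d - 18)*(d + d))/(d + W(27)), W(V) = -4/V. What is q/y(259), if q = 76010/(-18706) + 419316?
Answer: -15662646703444/4512981501 ≈ -3470.6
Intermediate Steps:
y(d) = -(d + 2*d*(-18 + d))/(4*(-4/27 + d)) (y(d) = -(d + (d - 18)*(d + d))/(4*(d - 4/27)) = -(d + (-18 + d)*(2*d))/(4*(d - 4*1/27)) = -(d + 2*d*(-18 + d))/(4*(d - 4/27)) = -(d + 2*d*(-18 + d))/(4*(-4/27 + d)))
q = 3921824543/9353 (q = 76010*(-1/18706) + 419316 = -38005/9353 + 419316 = 3921824543/9353 ≈ 4.1931e+5)
q/y(259) = 3921824543/(9353*(((27/4)*259*(35 - 2*259)/(-4 + 27*259)))) = 3921824543/(9353*(((27/4)*259*(35 - 518)/(-4 + 6993)))) = 3921824543/(9353*(((27/4)*259*(-483)/6989))) = 3921824543/(9353*(((27/4)*259*(1/6989)*(-483)))) = 3921824543/(9353*(-3377619/27956)) = (3921824543/9353)*(-27956/3377619) = -15662646703444/4512981501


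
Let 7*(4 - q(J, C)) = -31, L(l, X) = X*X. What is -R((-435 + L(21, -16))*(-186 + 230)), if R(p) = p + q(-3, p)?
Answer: 55073/7 ≈ 7867.6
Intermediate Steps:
L(l, X) = X**2
q(J, C) = 59/7 (q(J, C) = 4 - 1/7*(-31) = 4 + 31/7 = 59/7)
R(p) = 59/7 + p (R(p) = p + 59/7 = 59/7 + p)
-R((-435 + L(21, -16))*(-186 + 230)) = -(59/7 + (-435 + (-16)**2)*(-186 + 230)) = -(59/7 + (-435 + 256)*44) = -(59/7 - 179*44) = -(59/7 - 7876) = -1*(-55073/7) = 55073/7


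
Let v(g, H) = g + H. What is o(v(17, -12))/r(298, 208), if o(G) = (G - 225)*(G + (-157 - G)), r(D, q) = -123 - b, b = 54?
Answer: -34540/177 ≈ -195.14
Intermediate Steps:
r(D, q) = -177 (r(D, q) = -123 - 1*54 = -123 - 54 = -177)
v(g, H) = H + g
o(G) = 35325 - 157*G (o(G) = (-225 + G)*(-157) = 35325 - 157*G)
o(v(17, -12))/r(298, 208) = (35325 - 157*(-12 + 17))/(-177) = (35325 - 157*5)*(-1/177) = (35325 - 785)*(-1/177) = 34540*(-1/177) = -34540/177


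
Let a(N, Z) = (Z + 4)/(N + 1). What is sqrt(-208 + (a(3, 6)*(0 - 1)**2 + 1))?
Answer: I*sqrt(818)/2 ≈ 14.3*I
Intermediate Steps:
a(N, Z) = (4 + Z)/(1 + N)
sqrt(-208 + (a(3, 6)*(0 - 1)**2 + 1)) = sqrt(-208 + (((4 + 6)/(1 + 3))*(0 - 1)**2 + 1)) = sqrt(-208 + ((10/4)*(-1)**2 + 1)) = sqrt(-208 + (((1/4)*10)*1 + 1)) = sqrt(-208 + ((5/2)*1 + 1)) = sqrt(-208 + (5/2 + 1)) = sqrt(-208 + 7/2) = sqrt(-409/2) = I*sqrt(818)/2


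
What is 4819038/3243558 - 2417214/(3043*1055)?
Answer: 1271749520243/1735500846445 ≈ 0.73279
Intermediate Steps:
4819038/3243558 - 2417214/(3043*1055) = 4819038*(1/3243558) - 2417214/3210365 = 803173/540593 - 2417214*1/3210365 = 803173/540593 - 2417214/3210365 = 1271749520243/1735500846445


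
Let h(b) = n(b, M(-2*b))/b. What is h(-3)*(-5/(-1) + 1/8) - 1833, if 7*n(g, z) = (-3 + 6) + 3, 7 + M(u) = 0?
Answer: -51365/28 ≈ -1834.5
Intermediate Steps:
M(u) = -7 (M(u) = -7 + 0 = -7)
n(g, z) = 6/7 (n(g, z) = ((-3 + 6) + 3)/7 = (3 + 3)/7 = (1/7)*6 = 6/7)
h(b) = 6/(7*b)
h(-3)*(-5/(-1) + 1/8) - 1833 = ((6/7)/(-3))*(-5/(-1) + 1/8) - 1833 = ((6/7)*(-1/3))*(-5*(-1) + 1*(1/8)) - 1833 = -2*(5 + 1/8)/7 - 1833 = -2/7*41/8 - 1833 = -41/28 - 1833 = -51365/28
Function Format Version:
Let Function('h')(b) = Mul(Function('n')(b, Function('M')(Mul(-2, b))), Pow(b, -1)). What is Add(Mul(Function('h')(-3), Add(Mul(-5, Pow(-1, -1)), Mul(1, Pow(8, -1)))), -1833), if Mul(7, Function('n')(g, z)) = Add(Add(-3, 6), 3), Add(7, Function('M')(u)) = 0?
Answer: Rational(-51365, 28) ≈ -1834.5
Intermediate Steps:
Function('M')(u) = -7 (Function('M')(u) = Add(-7, 0) = -7)
Function('n')(g, z) = Rational(6, 7) (Function('n')(g, z) = Mul(Rational(1, 7), Add(Add(-3, 6), 3)) = Mul(Rational(1, 7), Add(3, 3)) = Mul(Rational(1, 7), 6) = Rational(6, 7))
Function('h')(b) = Mul(Rational(6, 7), Pow(b, -1))
Add(Mul(Function('h')(-3), Add(Mul(-5, Pow(-1, -1)), Mul(1, Pow(8, -1)))), -1833) = Add(Mul(Mul(Rational(6, 7), Pow(-3, -1)), Add(Mul(-5, Pow(-1, -1)), Mul(1, Pow(8, -1)))), -1833) = Add(Mul(Mul(Rational(6, 7), Rational(-1, 3)), Add(Mul(-5, -1), Mul(1, Rational(1, 8)))), -1833) = Add(Mul(Rational(-2, 7), Add(5, Rational(1, 8))), -1833) = Add(Mul(Rational(-2, 7), Rational(41, 8)), -1833) = Add(Rational(-41, 28), -1833) = Rational(-51365, 28)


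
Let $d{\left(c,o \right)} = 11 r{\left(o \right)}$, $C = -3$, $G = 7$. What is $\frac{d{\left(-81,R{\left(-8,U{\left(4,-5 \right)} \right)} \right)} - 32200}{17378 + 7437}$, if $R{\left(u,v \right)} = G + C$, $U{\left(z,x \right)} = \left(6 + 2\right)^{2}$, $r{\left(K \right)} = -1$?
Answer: $- \frac{32211}{24815} \approx -1.298$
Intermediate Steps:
$U{\left(z,x \right)} = 64$ ($U{\left(z,x \right)} = 8^{2} = 64$)
$R{\left(u,v \right)} = 4$ ($R{\left(u,v \right)} = 7 - 3 = 4$)
$d{\left(c,o \right)} = -11$ ($d{\left(c,o \right)} = 11 \left(-1\right) = -11$)
$\frac{d{\left(-81,R{\left(-8,U{\left(4,-5 \right)} \right)} \right)} - 32200}{17378 + 7437} = \frac{-11 - 32200}{17378 + 7437} = - \frac{32211}{24815}$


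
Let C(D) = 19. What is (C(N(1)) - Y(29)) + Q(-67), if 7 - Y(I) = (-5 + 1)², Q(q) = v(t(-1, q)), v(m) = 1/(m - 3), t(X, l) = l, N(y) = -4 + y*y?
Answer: 1959/70 ≈ 27.986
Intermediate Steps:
N(y) = -4 + y²
v(m) = 1/(-3 + m)
Q(q) = 1/(-3 + q)
Y(I) = -9 (Y(I) = 7 - (-5 + 1)² = 7 - 1*(-4)² = 7 - 1*16 = 7 - 16 = -9)
(C(N(1)) - Y(29)) + Q(-67) = (19 - 1*(-9)) + 1/(-3 - 67) = (19 + 9) + 1/(-70) = 28 - 1/70 = 1959/70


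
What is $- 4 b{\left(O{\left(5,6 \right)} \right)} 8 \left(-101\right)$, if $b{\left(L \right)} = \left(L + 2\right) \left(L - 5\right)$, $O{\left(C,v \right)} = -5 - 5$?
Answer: $387840$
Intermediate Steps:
$O{\left(C,v \right)} = -10$
$b{\left(L \right)} = \left(-5 + L\right) \left(2 + L\right)$ ($b{\left(L \right)} = \left(2 + L\right) \left(-5 + L\right) = \left(-5 + L\right) \left(2 + L\right)$)
$- 4 b{\left(O{\left(5,6 \right)} \right)} 8 \left(-101\right) = - 4 \left(-10 + \left(-10\right)^{2} - -30\right) 8 \left(-101\right) = - 4 \left(-10 + 100 + 30\right) 8 \left(-101\right) = \left(-4\right) 120 \cdot 8 \left(-101\right) = \left(-480\right) 8 \left(-101\right) = \left(-3840\right) \left(-101\right) = 387840$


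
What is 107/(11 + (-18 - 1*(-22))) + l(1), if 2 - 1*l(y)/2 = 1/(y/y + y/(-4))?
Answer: 127/15 ≈ 8.4667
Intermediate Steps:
l(y) = 4 - 2/(1 - y/4) (l(y) = 4 - 2/(y/y + y/(-4)) = 4 - 2/(1 + y*(-¼)) = 4 - 2/(1 - y/4))
107/(11 + (-18 - 1*(-22))) + l(1) = 107/(11 + (-18 - 1*(-22))) + 4*(-2 + 1)/(-4 + 1) = 107/(11 + (-18 + 22)) + 4*(-1)/(-3) = 107/(11 + 4) + 4*(-⅓)*(-1) = 107/15 + 4/3 = 127/15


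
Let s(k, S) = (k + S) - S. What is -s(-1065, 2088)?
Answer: 1065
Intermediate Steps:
s(k, S) = k (s(k, S) = (S + k) - S = k)
-s(-1065, 2088) = -1*(-1065) = 1065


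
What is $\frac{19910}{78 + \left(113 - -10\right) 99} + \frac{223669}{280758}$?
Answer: $\frac{555397025}{229379286} \approx 2.4213$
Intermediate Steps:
$\frac{19910}{78 + \left(113 - -10\right) 99} + \frac{223669}{280758} = \frac{19910}{78 + \left(113 + 10\right) 99} + 223669 \cdot \frac{1}{280758} = \frac{19910}{78 + 123 \cdot 99} + \frac{223669}{280758} = \frac{19910}{78 + 12177} + \frac{223669}{280758} = \frac{19910}{12255} + \frac{223669}{280758} = 19910 \cdot \frac{1}{12255} + \frac{223669}{280758} = \frac{3982}{2451} + \frac{223669}{280758} = \frac{555397025}{229379286}$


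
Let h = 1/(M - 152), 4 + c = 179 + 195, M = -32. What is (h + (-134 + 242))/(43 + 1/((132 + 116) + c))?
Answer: 6140139/2444900 ≈ 2.5114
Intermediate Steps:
c = 370 (c = -4 + (179 + 195) = -4 + 374 = 370)
h = -1/184 (h = 1/(-32 - 152) = 1/(-184) = -1/184 ≈ -0.0054348)
(h + (-134 + 242))/(43 + 1/((132 + 116) + c)) = (-1/184 + (-134 + 242))/(43 + 1/((132 + 116) + 370)) = (-1/184 + 108)/(43 + 1/(248 + 370)) = 19871/(184*(43 + 1/618)) = 19871/(184*(26575/618)) = (19871/184)*(618/26575) = 6140139/2444900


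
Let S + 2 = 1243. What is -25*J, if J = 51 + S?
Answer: -32300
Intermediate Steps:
S = 1241 (S = -2 + 1243 = 1241)
J = 1292 (J = 51 + 1241 = 1292)
-25*J = -25*1292 = -32300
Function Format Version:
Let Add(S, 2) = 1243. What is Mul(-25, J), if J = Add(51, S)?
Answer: -32300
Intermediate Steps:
S = 1241 (S = Add(-2, 1243) = 1241)
J = 1292 (J = Add(51, 1241) = 1292)
Mul(-25, J) = Mul(-25, 1292) = -32300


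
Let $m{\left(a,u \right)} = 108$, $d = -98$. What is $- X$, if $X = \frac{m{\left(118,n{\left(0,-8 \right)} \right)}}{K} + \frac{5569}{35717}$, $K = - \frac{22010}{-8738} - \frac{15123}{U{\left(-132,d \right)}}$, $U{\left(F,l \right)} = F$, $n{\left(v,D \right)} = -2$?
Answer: $- \frac{288962354159}{267976900411} \approx -1.0783$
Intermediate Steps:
$K = \frac{22508349}{192236}$ ($K = - \frac{22010}{-8738} - \frac{15123}{-132} = \left(-22010\right) \left(- \frac{1}{8738}\right) - - \frac{5041}{44} = \frac{11005}{4369} + \frac{5041}{44} = \frac{22508349}{192236} \approx 117.09$)
$X = \frac{288962354159}{267976900411}$ ($X = \frac{108}{\frac{22508349}{192236}} + \frac{5569}{35717} = 108 \cdot \frac{192236}{22508349} + 5569 \cdot \frac{1}{35717} = \frac{6920496}{7502783} + \frac{5569}{35717} = \frac{288962354159}{267976900411} \approx 1.0783$)
$- X = \left(-1\right) \frac{288962354159}{267976900411} = - \frac{288962354159}{267976900411}$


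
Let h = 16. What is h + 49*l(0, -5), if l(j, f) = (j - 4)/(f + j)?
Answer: 276/5 ≈ 55.200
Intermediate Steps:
l(j, f) = (-4 + j)/(f + j)
h + 49*l(0, -5) = 16 + 49*((-4 + 0)/(-5 + 0)) = 16 + 49*(-4/(-5)) = 16 + 49*(-⅕*(-4)) = 16 + 49*(⅘) = 16 + 196/5 = 276/5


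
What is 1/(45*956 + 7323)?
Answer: 1/50343 ≈ 1.9864e-5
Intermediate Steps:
1/(45*956 + 7323) = 1/(43020 + 7323) = 1/50343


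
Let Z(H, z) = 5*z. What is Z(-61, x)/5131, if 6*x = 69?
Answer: 115/10262 ≈ 0.011206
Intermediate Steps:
x = 23/2 (x = (1/6)*69 = 23/2 ≈ 11.500)
Z(-61, x)/5131 = (5*(23/2))/5131 = (115/2)*(1/5131) = 115/10262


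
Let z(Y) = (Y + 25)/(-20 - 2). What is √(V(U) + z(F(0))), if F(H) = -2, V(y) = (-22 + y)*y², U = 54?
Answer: √45162502/22 ≈ 305.47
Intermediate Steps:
V(y) = y²*(-22 + y)
z(Y) = -25/22 - Y/22 (z(Y) = (25 + Y)/(-22) = (25 + Y)*(-1/22) = -25/22 - Y/22)
√(V(U) + z(F(0))) = √(54²*(-22 + 54) + (-25/22 - 1/22*(-2))) = √(2916*32 + (-25/22 + 1/11)) = √(93312 - 23/22) = √(2052841/22) = √45162502/22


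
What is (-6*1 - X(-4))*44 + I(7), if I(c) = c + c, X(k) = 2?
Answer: -338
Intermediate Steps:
I(c) = 2*c
(-6*1 - X(-4))*44 + I(7) = (-6*1 - 1*2)*44 + 2*7 = (-6 - 2)*44 + 14 = -8*44 + 14 = -352 + 14 = -338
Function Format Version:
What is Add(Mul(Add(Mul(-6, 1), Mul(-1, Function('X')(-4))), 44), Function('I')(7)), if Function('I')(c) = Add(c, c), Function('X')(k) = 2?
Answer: -338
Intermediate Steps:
Function('I')(c) = Mul(2, c)
Add(Mul(Add(Mul(-6, 1), Mul(-1, Function('X')(-4))), 44), Function('I')(7)) = Add(Mul(Add(Mul(-6, 1), Mul(-1, 2)), 44), Mul(2, 7)) = Add(Mul(Add(-6, -2), 44), 14) = Add(Mul(-8, 44), 14) = Add(-352, 14) = -338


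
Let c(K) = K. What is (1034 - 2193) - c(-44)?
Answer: -1115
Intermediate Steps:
(1034 - 2193) - c(-44) = (1034 - 2193) - 1*(-44) = -1159 + 44 = -1115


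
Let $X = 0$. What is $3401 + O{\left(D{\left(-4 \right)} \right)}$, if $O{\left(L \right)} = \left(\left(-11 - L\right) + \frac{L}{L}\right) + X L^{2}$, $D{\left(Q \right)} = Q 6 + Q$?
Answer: $3419$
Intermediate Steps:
$D{\left(Q \right)} = 7 Q$ ($D{\left(Q \right)} = 6 Q + Q = 7 Q$)
$O{\left(L \right)} = -10 - L$ ($O{\left(L \right)} = \left(\left(-11 - L\right) + \frac{L}{L}\right) + 0 L^{2} = \left(\left(-11 - L\right) + 1\right) + 0 = \left(-10 - L\right) + 0 = -10 - L$)
$3401 + O{\left(D{\left(-4 \right)} \right)} = 3401 - \left(10 + 7 \left(-4\right)\right) = 3401 - -18 = 3401 + \left(-10 + 28\right) = 3401 + 18 = 3419$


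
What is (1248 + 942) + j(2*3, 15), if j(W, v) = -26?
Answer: 2164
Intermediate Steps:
(1248 + 942) + j(2*3, 15) = (1248 + 942) - 26 = 2190 - 26 = 2164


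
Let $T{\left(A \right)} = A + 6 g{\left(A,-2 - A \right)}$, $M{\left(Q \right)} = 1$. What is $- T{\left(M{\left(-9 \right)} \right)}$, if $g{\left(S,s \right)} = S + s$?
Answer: $11$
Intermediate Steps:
$T{\left(A \right)} = -12 + A$ ($T{\left(A \right)} = A + 6 \left(A - \left(2 + A\right)\right) = A + 6 \left(-2\right) = A - 12 = -12 + A$)
$- T{\left(M{\left(-9 \right)} \right)} = - (-12 + 1) = \left(-1\right) \left(-11\right) = 11$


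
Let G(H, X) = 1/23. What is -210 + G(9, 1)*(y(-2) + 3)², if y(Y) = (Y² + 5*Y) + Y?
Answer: -4805/23 ≈ -208.91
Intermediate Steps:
G(H, X) = 1/23
y(Y) = Y² + 6*Y
-210 + G(9, 1)*(y(-2) + 3)² = -210 + (-2*(6 - 2) + 3)²/23 = -210 + (-2*4 + 3)²/23 = -210 + (-8 + 3)²/23 = -210 + (1/23)*(-5)² = -210 + (1/23)*25 = -210 + 25/23 = -4805/23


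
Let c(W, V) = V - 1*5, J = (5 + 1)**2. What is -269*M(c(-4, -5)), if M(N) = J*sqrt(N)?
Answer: -9684*I*sqrt(10) ≈ -30624.0*I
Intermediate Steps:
J = 36 (J = 6**2 = 36)
c(W, V) = -5 + V (c(W, V) = V - 5 = -5 + V)
M(N) = 36*sqrt(N)
-269*M(c(-4, -5)) = -9684*sqrt(-5 - 5) = -9684*sqrt(-10) = -9684*I*sqrt(10)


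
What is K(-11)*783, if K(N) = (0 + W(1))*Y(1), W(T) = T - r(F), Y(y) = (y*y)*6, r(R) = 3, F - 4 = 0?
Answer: -9396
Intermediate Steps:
F = 4 (F = 4 + 0 = 4)
Y(y) = 6*y**2 (Y(y) = y**2*6 = 6*y**2)
W(T) = -3 + T (W(T) = T - 1*3 = T - 3 = -3 + T)
K(N) = -12 (K(N) = (0 + (-3 + 1))*(6*1**2) = (0 - 2)*(6*1) = -2*6 = -12)
K(-11)*783 = -12*783 = -9396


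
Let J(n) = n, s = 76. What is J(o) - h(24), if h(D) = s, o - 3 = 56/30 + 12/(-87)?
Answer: -31003/435 ≈ -71.271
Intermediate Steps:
o = 2057/435 (o = 3 + (56/30 + 12/(-87)) = 3 + (56*(1/30) + 12*(-1/87)) = 3 + (28/15 - 4/29) = 3 + 752/435 = 2057/435 ≈ 4.7287)
h(D) = 76
J(o) - h(24) = 2057/435 - 1*76 = 2057/435 - 76 = -31003/435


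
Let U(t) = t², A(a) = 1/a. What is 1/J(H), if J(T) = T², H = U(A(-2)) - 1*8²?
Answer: 16/65025 ≈ 0.00024606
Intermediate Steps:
H = -255/4 (H = (1/(-2))² - 1*8² = (-½)² - 1*64 = ¼ - 64 = -255/4 ≈ -63.750)
1/J(H) = 1/((-255/4)²) = 1/(65025/16) = 16/65025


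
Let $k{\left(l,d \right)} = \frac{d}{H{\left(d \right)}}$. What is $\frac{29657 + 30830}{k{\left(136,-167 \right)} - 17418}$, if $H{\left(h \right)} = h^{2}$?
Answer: $- \frac{10101329}{2908807} \approx -3.4727$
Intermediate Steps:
$k{\left(l,d \right)} = \frac{1}{d}$ ($k{\left(l,d \right)} = \frac{d}{d^{2}} = \frac{1}{d}$)
$\frac{29657 + 30830}{k{\left(136,-167 \right)} - 17418} = \frac{29657 + 30830}{\frac{1}{-167} - 17418} = \frac{60487}{- \frac{1}{167} - 17418} = \frac{60487}{- \frac{2908807}{167}} = 60487 \left(- \frac{167}{2908807}\right) = - \frac{10101329}{2908807}$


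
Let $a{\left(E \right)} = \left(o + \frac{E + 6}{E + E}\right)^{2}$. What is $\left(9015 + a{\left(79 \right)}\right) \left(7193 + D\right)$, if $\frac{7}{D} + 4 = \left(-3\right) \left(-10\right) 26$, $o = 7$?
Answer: $\frac{1264098673150275}{19372064} \approx 6.5254 \cdot 10^{7}$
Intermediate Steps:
$a{\left(E \right)} = \left(7 + \frac{6 + E}{2 E}\right)^{2}$ ($a{\left(E \right)} = \left(7 + \frac{E + 6}{E + E}\right)^{2} = \left(7 + \frac{6 + E}{2 E}\right)^{2}$)
$D = \frac{7}{776}$ ($D = \frac{7}{-4 + \left(-3\right) \left(-10\right) 26} = \frac{7}{-4 + 30 \cdot 26} = \frac{7}{-4 + 780} = \frac{7}{776} \approx 0.0090206$)
$\left(9015 + a{\left(79 \right)}\right) \left(7193 + D\right) = \left(9015 + \frac{9 \left(2 + 5 \cdot 79\right)^{2}}{4 \cdot 6241}\right) \left(7193 + \frac{7}{776}\right) = \left(9015 + \frac{9}{4} \cdot \frac{1}{6241} \left(2 + 395\right)^{2}\right) \frac{5581775}{776} = \left(9015 + \frac{9}{4} \cdot \frac{1}{6241} \cdot 397^{2}\right) \frac{5581775}{776} = \left(9015 + \frac{9}{4} \cdot \frac{1}{6241} \cdot 157609\right) \frac{5581775}{776} = \left(9015 + \frac{1418481}{24964}\right) \frac{5581775}{776} = \frac{226468941}{24964} \cdot \frac{5581775}{776} = \frac{1264098673150275}{19372064}$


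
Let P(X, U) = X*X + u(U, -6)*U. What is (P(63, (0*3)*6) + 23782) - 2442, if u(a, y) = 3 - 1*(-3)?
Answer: 25309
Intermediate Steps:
u(a, y) = 6 (u(a, y) = 3 + 3 = 6)
P(X, U) = X**2 + 6*U (P(X, U) = X*X + 6*U = X**2 + 6*U)
(P(63, (0*3)*6) + 23782) - 2442 = ((63**2 + 6*((0*3)*6)) + 23782) - 2442 = ((3969 + 6*(0*6)) + 23782) - 2442 = ((3969 + 6*0) + 23782) - 2442 = ((3969 + 0) + 23782) - 2442 = (3969 + 23782) - 2442 = 27751 - 2442 = 25309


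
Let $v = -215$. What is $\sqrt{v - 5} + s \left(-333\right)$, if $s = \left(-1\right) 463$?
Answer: $154179 + 2 i \sqrt{55} \approx 1.5418 \cdot 10^{5} + 14.832 i$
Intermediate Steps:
$s = -463$
$\sqrt{v - 5} + s \left(-333\right) = \sqrt{-215 - 5} - -154179 = \sqrt{-215 + \left(-87 + 82\right)} + 154179 = \sqrt{-215 - 5} + 154179 = \sqrt{-220} + 154179 = 2 i \sqrt{55} + 154179 = 154179 + 2 i \sqrt{55}$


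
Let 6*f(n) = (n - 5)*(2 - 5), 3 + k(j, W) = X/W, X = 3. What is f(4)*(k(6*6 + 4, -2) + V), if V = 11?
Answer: 13/4 ≈ 3.2500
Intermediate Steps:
k(j, W) = -3 + 3/W
f(n) = 5/2 - n/2 (f(n) = ((n - 5)*(2 - 5))/6 = ((-5 + n)*(-3))/6 = (15 - 3*n)/6 = 5/2 - n/2)
f(4)*(k(6*6 + 4, -2) + V) = (5/2 - ½*4)*((-3 + 3/(-2)) + 11) = (5/2 - 2)*((-3 + 3*(-½)) + 11) = ((-3 - 3/2) + 11)/2 = (-9/2 + 11)/2 = (½)*(13/2) = 13/4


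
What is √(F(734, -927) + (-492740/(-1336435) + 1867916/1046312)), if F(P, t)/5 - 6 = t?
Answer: I*√22500105458436144320841318/69916398886 ≈ 67.844*I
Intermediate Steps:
F(P, t) = 30 + 5*t
√(F(734, -927) + (-492740/(-1336435) + 1867916/1046312)) = √((30 + 5*(-927)) + (-492740/(-1336435) + 1867916/1046312)) = √((30 - 4635) + (-492740*(-1/1336435) + 1867916*(1/1046312))) = √(-4605 + (98548/267287 + 466979/261578)) = √(-4605 + 150595404717/69916398886) = √(-321814421465313/69916398886) = I*√22500105458436144320841318/69916398886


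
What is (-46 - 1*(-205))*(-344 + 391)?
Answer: 7473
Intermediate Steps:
(-46 - 1*(-205))*(-344 + 391) = (-46 + 205)*47 = 159*47 = 7473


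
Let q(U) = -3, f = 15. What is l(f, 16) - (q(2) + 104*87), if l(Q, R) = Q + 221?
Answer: -8809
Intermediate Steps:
l(Q, R) = 221 + Q
l(f, 16) - (q(2) + 104*87) = (221 + 15) - (-3 + 104*87) = 236 - (-3 + 9048) = 236 - 1*9045 = 236 - 9045 = -8809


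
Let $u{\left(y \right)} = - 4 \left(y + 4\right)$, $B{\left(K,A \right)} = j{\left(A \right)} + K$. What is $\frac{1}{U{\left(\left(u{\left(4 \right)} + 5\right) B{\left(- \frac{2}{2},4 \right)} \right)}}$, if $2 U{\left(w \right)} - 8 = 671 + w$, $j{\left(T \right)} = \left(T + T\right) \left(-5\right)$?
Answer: $\frac{1}{893} \approx 0.0011198$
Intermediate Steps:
$j{\left(T \right)} = - 10 T$ ($j{\left(T \right)} = 2 T \left(-5\right) = - 10 T$)
$B{\left(K,A \right)} = K - 10 A$ ($B{\left(K,A \right)} = - 10 A + K = K - 10 A$)
$u{\left(y \right)} = -16 - 4 y$ ($u{\left(y \right)} = - 4 \left(4 + y\right) = -16 - 4 y$)
$U{\left(w \right)} = \frac{679}{2} + \frac{w}{2}$ ($U{\left(w \right)} = 4 + \frac{671 + w}{2} = 4 + \left(\frac{671}{2} + \frac{w}{2}\right) = \frac{679}{2} + \frac{w}{2}$)
$\frac{1}{U{\left(\left(u{\left(4 \right)} + 5\right) B{\left(- \frac{2}{2},4 \right)} \right)}} = \frac{1}{\frac{679}{2} + \frac{\left(\left(-16 - 16\right) + 5\right) \left(- \frac{2}{2} - 40\right)}{2}} = \frac{1}{\frac{679}{2} + \frac{\left(\left(-16 - 16\right) + 5\right) \left(\left(-2\right) \frac{1}{2} - 40\right)}{2}} = \frac{1}{\frac{679}{2} + \frac{\left(-32 + 5\right) \left(-1 - 40\right)}{2}} = \frac{1}{\frac{679}{2} + \frac{\left(-27\right) \left(-41\right)}{2}} = \frac{1}{\frac{679}{2} + \frac{1}{2} \cdot 1107} = \frac{1}{\frac{679}{2} + \frac{1107}{2}} = \frac{1}{893}$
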